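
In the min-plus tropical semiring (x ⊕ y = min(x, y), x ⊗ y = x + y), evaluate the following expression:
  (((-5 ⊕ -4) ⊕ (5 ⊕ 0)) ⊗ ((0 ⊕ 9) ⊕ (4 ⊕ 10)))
(((-5 ⊕ -4) ⊕ (5 ⊕ 0)) ⊗ ((0 ⊕ 9) ⊕ (4 ⊕ 10))) = -5

Expand innermost to outermost. Recall ⊕ takes the minimum of its arguments and ⊗ takes their sum. Working out the expression (((-5 ⊕ -4) ⊕ (5 ⊕ 0)) ⊗ ((0 ⊕ 9) ⊕ (4 ⊕ 10))) gives -5.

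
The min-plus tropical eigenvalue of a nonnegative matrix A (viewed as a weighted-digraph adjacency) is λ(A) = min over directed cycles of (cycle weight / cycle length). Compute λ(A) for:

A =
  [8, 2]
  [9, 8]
λ(A) = 11/2

Enumerate directed cycles and compute their means (weight / length). Sample:
  cycle 0 → 0: weight = 8, length = 1, mean = 8/1 ≈ 8.000
  cycle 1 → 1: weight = 8, length = 1, mean = 8/1 ≈ 8.000
  cycle 0 → 1 → 0: weight = 11, length = 2, mean = 11/2 ≈ 5.500
  cycle 1 → 0 → 1: weight = 11, length = 2, mean = 11/2 ≈ 5.500
Minimum mean = 5.500, attained e.g. along the cycle 0 → 1 → 0 with weight 11 and length 2. So λ(A) = 11/2 = 11/2.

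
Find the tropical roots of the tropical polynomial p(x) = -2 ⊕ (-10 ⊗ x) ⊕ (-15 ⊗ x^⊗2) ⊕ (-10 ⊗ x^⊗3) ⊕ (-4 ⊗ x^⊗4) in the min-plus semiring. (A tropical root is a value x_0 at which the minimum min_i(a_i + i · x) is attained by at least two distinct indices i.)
Roots: {-6, -5, 5, 8}

Each tropical root is a break point of the lower envelope of the lines y = a_i + i · x (there are 5 lines, with slopes 0, 1, ..., 4). Only the lines that attain the minimum somewhere contribute to roots; other lines are dominated. Here the surviving (envelope) indices are i = 4, i = 3, i = 2, i = 1, i = 0.
Intersections between consecutive envelope lines give the roots: for adjacent envelope indices i < j the intersection is x = (a_i − a_j) / (j − i). Reading off the sorted break points: {-6, -5, 5, 8}.
Verification: at each break x_0, at least two indices attain the minimum of min_i(a_i + i · x_0).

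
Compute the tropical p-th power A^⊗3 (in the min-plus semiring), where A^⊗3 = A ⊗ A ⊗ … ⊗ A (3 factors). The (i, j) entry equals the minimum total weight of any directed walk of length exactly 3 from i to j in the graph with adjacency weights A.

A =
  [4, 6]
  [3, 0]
A^⊗3 =
  [9, 6]
  [3, 0]

Each entry (A^⊗3)_ij equals the minimum over all length-3 walks i = v_0 → v_1 → … → v_3 = j of Σ_t A[v_t][v_{t+1}]. For example, for (i, j) = (0, 1) we minimise over 4 possible intermediate vertex sequences; the minimum is 6, attained along the walk 0 → 1 → 1 → 1.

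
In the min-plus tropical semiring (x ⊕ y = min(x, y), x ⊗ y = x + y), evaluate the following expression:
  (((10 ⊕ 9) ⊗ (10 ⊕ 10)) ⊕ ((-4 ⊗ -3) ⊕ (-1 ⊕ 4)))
(((10 ⊕ 9) ⊗ (10 ⊕ 10)) ⊕ ((-4 ⊗ -3) ⊕ (-1 ⊕ 4))) = -7

Expand innermost to outermost. Recall ⊕ takes the minimum of its arguments and ⊗ takes their sum. Working out the expression (((10 ⊕ 9) ⊗ (10 ⊕ 10)) ⊕ ((-4 ⊗ -3) ⊕ (-1 ⊕ 4))) gives -7.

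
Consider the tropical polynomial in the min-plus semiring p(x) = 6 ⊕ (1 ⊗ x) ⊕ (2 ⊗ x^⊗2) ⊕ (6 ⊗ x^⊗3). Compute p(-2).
p(-2) = -2

A tropical monomial a ⊗ x^⊗i evaluates to a + i · x. Evaluating each term at x = -2:
  Term 0 contributes 6 + 0 · -2 = 6
  Term 1 contributes 1 + 1 · -2 = -1
  Term 2 contributes 2 + 2 · -2 = -2
  Term 3 contributes 6 + 3 · -2 = 0
p(-2) = ⊕ of these = min[6, -1, -2, 0] = -2.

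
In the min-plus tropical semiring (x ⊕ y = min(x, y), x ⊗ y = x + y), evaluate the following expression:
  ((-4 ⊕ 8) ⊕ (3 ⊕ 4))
((-4 ⊕ 8) ⊕ (3 ⊕ 4)) = -4

Expand innermost to outermost. Recall ⊕ takes the minimum of its arguments and ⊗ takes their sum. Working out the expression ((-4 ⊕ 8) ⊕ (3 ⊕ 4)) gives -4.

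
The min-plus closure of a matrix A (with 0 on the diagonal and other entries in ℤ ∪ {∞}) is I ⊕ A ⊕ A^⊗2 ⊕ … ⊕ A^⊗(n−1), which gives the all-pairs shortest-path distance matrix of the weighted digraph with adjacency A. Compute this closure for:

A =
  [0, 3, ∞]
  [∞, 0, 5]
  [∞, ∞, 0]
Closure =
  [0, 3, 8]
  [∞, 0, 5]
  [∞, ∞, 0]

This is the Floyd-Warshall all-pairs shortest-path computation. For each intermediate vertex k = 0, 1, …, 2, update dist[i][j] ← min(dist[i][j], dist[i][k] + dist[k][j]). The final matrix gives, for each (i, j), the minimum total weight of any directed path from i to j (possibly empty when i = j).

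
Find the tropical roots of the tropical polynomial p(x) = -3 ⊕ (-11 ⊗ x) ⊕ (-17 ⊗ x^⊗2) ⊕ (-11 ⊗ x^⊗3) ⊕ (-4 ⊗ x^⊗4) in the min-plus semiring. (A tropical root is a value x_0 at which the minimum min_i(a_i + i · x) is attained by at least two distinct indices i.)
Roots: {-7, -6, 6, 8}

Each tropical root is a break point of the lower envelope of the lines y = a_i + i · x (there are 5 lines, with slopes 0, 1, ..., 4). Only the lines that attain the minimum somewhere contribute to roots; other lines are dominated. Here the surviving (envelope) indices are i = 4, i = 3, i = 2, i = 1, i = 0.
Intersections between consecutive envelope lines give the roots: for adjacent envelope indices i < j the intersection is x = (a_i − a_j) / (j − i). Reading off the sorted break points: {-7, -6, 6, 8}.
Verification: at each break x_0, at least two indices attain the minimum of min_i(a_i + i · x_0).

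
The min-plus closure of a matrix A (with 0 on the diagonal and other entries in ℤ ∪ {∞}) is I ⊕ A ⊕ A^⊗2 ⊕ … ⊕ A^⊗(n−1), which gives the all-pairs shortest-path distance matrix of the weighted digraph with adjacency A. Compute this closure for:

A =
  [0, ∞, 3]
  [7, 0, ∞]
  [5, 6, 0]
Closure =
  [0, 9, 3]
  [7, 0, 10]
  [5, 6, 0]

This is the Floyd-Warshall all-pairs shortest-path computation. For each intermediate vertex k = 0, 1, …, 2, update dist[i][j] ← min(dist[i][j], dist[i][k] + dist[k][j]). The final matrix gives, for each (i, j), the minimum total weight of any directed path from i to j (possibly empty when i = j).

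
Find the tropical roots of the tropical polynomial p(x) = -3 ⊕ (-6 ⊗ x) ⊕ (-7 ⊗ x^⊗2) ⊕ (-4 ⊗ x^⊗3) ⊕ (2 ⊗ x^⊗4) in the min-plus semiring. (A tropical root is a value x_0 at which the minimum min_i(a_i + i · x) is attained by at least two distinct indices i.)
Roots: {-6, -3, 1, 3}

Each tropical root is a break point of the lower envelope of the lines y = a_i + i · x (there are 5 lines, with slopes 0, 1, ..., 4). Only the lines that attain the minimum somewhere contribute to roots; other lines are dominated. Here the surviving (envelope) indices are i = 4, i = 3, i = 2, i = 1, i = 0.
Intersections between consecutive envelope lines give the roots: for adjacent envelope indices i < j the intersection is x = (a_i − a_j) / (j − i). Reading off the sorted break points: {-6, -3, 1, 3}.
Verification: at each break x_0, at least two indices attain the minimum of min_i(a_i + i · x_0).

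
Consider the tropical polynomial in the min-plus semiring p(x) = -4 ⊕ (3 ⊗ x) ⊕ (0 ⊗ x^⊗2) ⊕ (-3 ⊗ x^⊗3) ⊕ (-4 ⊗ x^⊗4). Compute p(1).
p(1) = -4

A tropical monomial a ⊗ x^⊗i evaluates to a + i · x. Evaluating each term at x = 1:
  Term 0 contributes -4 + 0 · 1 = -4
  Term 1 contributes 3 + 1 · 1 = 4
  Term 2 contributes 0 + 2 · 1 = 2
  Term 3 contributes -3 + 3 · 1 = 0
  Term 4 contributes -4 + 4 · 1 = 0
p(1) = ⊕ of these = min[-4, 4, 2, 0, 0] = -4.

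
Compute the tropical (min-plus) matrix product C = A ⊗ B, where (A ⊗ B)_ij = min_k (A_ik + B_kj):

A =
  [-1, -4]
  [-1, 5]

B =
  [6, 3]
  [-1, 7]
A ⊗ B =
  [-5, 2]
  [4, 2]

Apply the min-plus product entry-by-entry:
  C[0][0] = min over k of (A[0][0] + B[0][0] = -1 + 6 = 5, A[0][1] + B[1][0] = -4 + -1 = -5) = -5 (attained at k = 1)
  C[0][1] = min over k of (A[0][0] + B[0][1] = -1 + 3 = 2, A[0][1] + B[1][1] = -4 + 7 = 3) = 2 (attained at k = 0)
  C[1][0] = min over k of (A[1][0] + B[0][0] = -1 + 6 = 5, A[1][1] + B[1][0] = 5 + -1 = 4) = 4 (attained at k = 1)
  C[1][1] = min over k of (A[1][0] + B[0][1] = -1 + 3 = 2, A[1][1] + B[1][1] = 5 + 7 = 12) = 2 (attained at k = 0)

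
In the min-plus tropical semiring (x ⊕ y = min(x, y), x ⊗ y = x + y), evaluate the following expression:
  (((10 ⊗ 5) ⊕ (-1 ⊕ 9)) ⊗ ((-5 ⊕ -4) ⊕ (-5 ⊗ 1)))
(((10 ⊗ 5) ⊕ (-1 ⊕ 9)) ⊗ ((-5 ⊕ -4) ⊕ (-5 ⊗ 1))) = -6

Expand innermost to outermost. Recall ⊕ takes the minimum of its arguments and ⊗ takes their sum. Working out the expression (((10 ⊗ 5) ⊕ (-1 ⊕ 9)) ⊗ ((-5 ⊕ -4) ⊕ (-5 ⊗ 1))) gives -6.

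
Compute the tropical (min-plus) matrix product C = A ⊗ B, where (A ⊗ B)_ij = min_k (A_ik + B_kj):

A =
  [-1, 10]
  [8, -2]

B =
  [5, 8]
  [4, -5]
A ⊗ B =
  [4, 5]
  [2, -7]

Apply the min-plus product entry-by-entry:
  C[0][0] = min over k of (A[0][0] + B[0][0] = -1 + 5 = 4, A[0][1] + B[1][0] = 10 + 4 = 14) = 4 (attained at k = 0)
  C[0][1] = min over k of (A[0][0] + B[0][1] = -1 + 8 = 7, A[0][1] + B[1][1] = 10 + -5 = 5) = 5 (attained at k = 1)
  C[1][0] = min over k of (A[1][0] + B[0][0] = 8 + 5 = 13, A[1][1] + B[1][0] = -2 + 4 = 2) = 2 (attained at k = 1)
  C[1][1] = min over k of (A[1][0] + B[0][1] = 8 + 8 = 16, A[1][1] + B[1][1] = -2 + -5 = -7) = -7 (attained at k = 1)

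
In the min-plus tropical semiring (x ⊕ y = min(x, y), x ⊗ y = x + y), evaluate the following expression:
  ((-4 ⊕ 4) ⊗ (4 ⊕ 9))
((-4 ⊕ 4) ⊗ (4 ⊕ 9)) = 0

Expand innermost to outermost. Recall ⊕ takes the minimum of its arguments and ⊗ takes their sum. Working out the expression ((-4 ⊕ 4) ⊗ (4 ⊕ 9)) gives 0.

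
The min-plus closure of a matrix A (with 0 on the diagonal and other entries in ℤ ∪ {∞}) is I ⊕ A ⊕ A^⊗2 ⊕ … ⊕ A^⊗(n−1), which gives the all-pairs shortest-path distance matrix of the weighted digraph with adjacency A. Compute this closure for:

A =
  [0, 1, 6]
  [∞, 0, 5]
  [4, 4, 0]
Closure =
  [0, 1, 6]
  [9, 0, 5]
  [4, 4, 0]

This is the Floyd-Warshall all-pairs shortest-path computation. For each intermediate vertex k = 0, 1, …, 2, update dist[i][j] ← min(dist[i][j], dist[i][k] + dist[k][j]). The final matrix gives, for each (i, j), the minimum total weight of any directed path from i to j (possibly empty when i = j).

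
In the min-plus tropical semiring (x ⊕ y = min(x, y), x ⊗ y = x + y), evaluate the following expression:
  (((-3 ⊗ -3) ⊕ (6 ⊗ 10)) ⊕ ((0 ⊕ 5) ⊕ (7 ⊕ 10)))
(((-3 ⊗ -3) ⊕ (6 ⊗ 10)) ⊕ ((0 ⊕ 5) ⊕ (7 ⊕ 10))) = -6

Expand innermost to outermost. Recall ⊕ takes the minimum of its arguments and ⊗ takes their sum. Working out the expression (((-3 ⊗ -3) ⊕ (6 ⊗ 10)) ⊕ ((0 ⊕ 5) ⊕ (7 ⊕ 10))) gives -6.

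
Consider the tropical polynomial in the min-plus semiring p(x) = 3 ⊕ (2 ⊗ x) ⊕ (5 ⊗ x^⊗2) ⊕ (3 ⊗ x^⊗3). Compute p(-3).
p(-3) = -6

A tropical monomial a ⊗ x^⊗i evaluates to a + i · x. Evaluating each term at x = -3:
  Term 0 contributes 3 + 0 · -3 = 3
  Term 1 contributes 2 + 1 · -3 = -1
  Term 2 contributes 5 + 2 · -3 = -1
  Term 3 contributes 3 + 3 · -3 = -6
p(-3) = ⊕ of these = min[3, -1, -1, -6] = -6.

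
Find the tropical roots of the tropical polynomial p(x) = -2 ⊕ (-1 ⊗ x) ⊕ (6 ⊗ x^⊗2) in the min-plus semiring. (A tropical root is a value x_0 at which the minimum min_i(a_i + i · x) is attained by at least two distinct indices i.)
Roots: {-7, -1}

Each tropical root is a break point of the lower envelope of the lines y = a_i + i · x (there are 3 lines, with slopes 0, 1, ..., 2). Only the lines that attain the minimum somewhere contribute to roots; other lines are dominated. Here the surviving (envelope) indices are i = 2, i = 1, i = 0.
Intersections between consecutive envelope lines give the roots: for adjacent envelope indices i < j the intersection is x = (a_i − a_j) / (j − i). Reading off the sorted break points: {-7, -1}.
Verification: at each break x_0, at least two indices attain the minimum of min_i(a_i + i · x_0).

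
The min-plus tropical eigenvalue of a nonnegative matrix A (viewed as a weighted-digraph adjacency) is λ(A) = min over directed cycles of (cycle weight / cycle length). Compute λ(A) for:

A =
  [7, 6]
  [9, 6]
λ(A) = 6

Enumerate directed cycles and compute their means (weight / length). Sample:
  cycle 0 → 0: weight = 7, length = 1, mean = 7/1 ≈ 7.000
  cycle 1 → 1: weight = 6, length = 1, mean = 6/1 ≈ 6.000
  cycle 0 → 1 → 0: weight = 15, length = 2, mean = 15/2 ≈ 7.500
  cycle 1 → 0 → 1: weight = 15, length = 2, mean = 15/2 ≈ 7.500
Minimum mean = 6.000, attained e.g. along the cycle 1 → 1 with weight 6 and length 1. So λ(A) = 6/1 = 6.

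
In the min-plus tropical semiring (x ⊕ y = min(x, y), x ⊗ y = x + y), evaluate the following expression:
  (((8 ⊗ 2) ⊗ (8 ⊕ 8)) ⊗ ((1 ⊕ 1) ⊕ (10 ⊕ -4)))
(((8 ⊗ 2) ⊗ (8 ⊕ 8)) ⊗ ((1 ⊕ 1) ⊕ (10 ⊕ -4))) = 14

Expand innermost to outermost. Recall ⊕ takes the minimum of its arguments and ⊗ takes their sum. Working out the expression (((8 ⊗ 2) ⊗ (8 ⊕ 8)) ⊗ ((1 ⊕ 1) ⊕ (10 ⊕ -4))) gives 14.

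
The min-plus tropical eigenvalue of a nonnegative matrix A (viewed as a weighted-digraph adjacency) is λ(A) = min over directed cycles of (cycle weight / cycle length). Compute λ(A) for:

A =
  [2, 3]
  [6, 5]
λ(A) = 2

Enumerate directed cycles and compute their means (weight / length). Sample:
  cycle 0 → 0: weight = 2, length = 1, mean = 2/1 ≈ 2.000
  cycle 1 → 1: weight = 5, length = 1, mean = 5/1 ≈ 5.000
  cycle 0 → 1 → 0: weight = 9, length = 2, mean = 9/2 ≈ 4.500
  cycle 1 → 0 → 1: weight = 9, length = 2, mean = 9/2 ≈ 4.500
Minimum mean = 2.000, attained e.g. along the cycle 0 → 0 with weight 2 and length 1. So λ(A) = 2/1 = 2.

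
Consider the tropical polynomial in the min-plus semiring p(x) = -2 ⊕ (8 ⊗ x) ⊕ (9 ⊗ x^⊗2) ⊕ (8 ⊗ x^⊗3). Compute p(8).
p(8) = -2

A tropical monomial a ⊗ x^⊗i evaluates to a + i · x. Evaluating each term at x = 8:
  Term 0 contributes -2 + 0 · 8 = -2
  Term 1 contributes 8 + 1 · 8 = 16
  Term 2 contributes 9 + 2 · 8 = 25
  Term 3 contributes 8 + 3 · 8 = 32
p(8) = ⊕ of these = min[-2, 16, 25, 32] = -2.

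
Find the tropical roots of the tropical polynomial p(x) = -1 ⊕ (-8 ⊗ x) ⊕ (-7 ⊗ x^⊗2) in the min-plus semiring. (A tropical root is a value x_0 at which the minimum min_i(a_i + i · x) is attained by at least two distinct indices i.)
Roots: {-1, 7}

Each tropical root is a break point of the lower envelope of the lines y = a_i + i · x (there are 3 lines, with slopes 0, 1, ..., 2). Only the lines that attain the minimum somewhere contribute to roots; other lines are dominated. Here the surviving (envelope) indices are i = 2, i = 1, i = 0.
Intersections between consecutive envelope lines give the roots: for adjacent envelope indices i < j the intersection is x = (a_i − a_j) / (j − i). Reading off the sorted break points: {-1, 7}.
Verification: at each break x_0, at least two indices attain the minimum of min_i(a_i + i · x_0).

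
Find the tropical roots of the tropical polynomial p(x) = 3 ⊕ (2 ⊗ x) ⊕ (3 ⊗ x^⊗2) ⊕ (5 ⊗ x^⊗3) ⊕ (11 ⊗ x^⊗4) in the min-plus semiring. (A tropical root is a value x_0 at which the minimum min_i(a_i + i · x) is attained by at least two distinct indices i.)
Roots: {-6, -2, -1, 1}

Each tropical root is a break point of the lower envelope of the lines y = a_i + i · x (there are 5 lines, with slopes 0, 1, ..., 4). Only the lines that attain the minimum somewhere contribute to roots; other lines are dominated. Here the surviving (envelope) indices are i = 4, i = 3, i = 2, i = 1, i = 0.
Intersections between consecutive envelope lines give the roots: for adjacent envelope indices i < j the intersection is x = (a_i − a_j) / (j − i). Reading off the sorted break points: {-6, -2, -1, 1}.
Verification: at each break x_0, at least two indices attain the minimum of min_i(a_i + i · x_0).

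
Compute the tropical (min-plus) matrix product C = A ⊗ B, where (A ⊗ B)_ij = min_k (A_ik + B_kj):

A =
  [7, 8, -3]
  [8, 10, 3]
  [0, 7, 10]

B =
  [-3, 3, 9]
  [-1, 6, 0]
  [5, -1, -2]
A ⊗ B =
  [2, -4, -5]
  [5, 2, 1]
  [-3, 3, 7]

Apply the min-plus product entry-by-entry:
  C[0][0] = min over k of (A[0][0] + B[0][0] = 7 + -3 = 4, A[0][1] + B[1][0] = 8 + -1 = 7, A[0][2] + B[2][0] = -3 + 5 = 2) = 2 (attained at k = 2)
  C[0][1] = min over k of (A[0][0] + B[0][1] = 7 + 3 = 10, A[0][1] + B[1][1] = 8 + 6 = 14, A[0][2] + B[2][1] = -3 + -1 = -4) = -4 (attained at k = 2)
  C[0][2] = min over k of (A[0][0] + B[0][2] = 7 + 9 = 16, A[0][1] + B[1][2] = 8 + 0 = 8, A[0][2] + B[2][2] = -3 + -2 = -5) = -5 (attained at k = 2)
  C[1][0] = min over k of (A[1][0] + B[0][0] = 8 + -3 = 5, A[1][1] + B[1][0] = 10 + -1 = 9, A[1][2] + B[2][0] = 3 + 5 = 8) = 5 (attained at k = 0)
  C[1][1] = min over k of (A[1][0] + B[0][1] = 8 + 3 = 11, A[1][1] + B[1][1] = 10 + 6 = 16, A[1][2] + B[2][1] = 3 + -1 = 2) = 2 (attained at k = 2)
  C[1][2] = min over k of (A[1][0] + B[0][2] = 8 + 9 = 17, A[1][1] + B[1][2] = 10 + 0 = 10, A[1][2] + B[2][2] = 3 + -2 = 1) = 1 (attained at k = 2)
  C[2][0] = min over k of (A[2][0] + B[0][0] = 0 + -3 = -3, A[2][1] + B[1][0] = 7 + -1 = 6, A[2][2] + B[2][0] = 10 + 5 = 15) = -3 (attained at k = 0)
  C[2][1] = min over k of (A[2][0] + B[0][1] = 0 + 3 = 3, A[2][1] + B[1][1] = 7 + 6 = 13, A[2][2] + B[2][1] = 10 + -1 = 9) = 3 (attained at k = 0)
  C[2][2] = min over k of (A[2][0] + B[0][2] = 0 + 9 = 9, A[2][1] + B[1][2] = 7 + 0 = 7, A[2][2] + B[2][2] = 10 + -2 = 8) = 7 (attained at k = 1)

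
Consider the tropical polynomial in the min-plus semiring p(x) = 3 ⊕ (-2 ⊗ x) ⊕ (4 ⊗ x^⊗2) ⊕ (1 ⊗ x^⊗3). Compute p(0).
p(0) = -2

A tropical monomial a ⊗ x^⊗i evaluates to a + i · x. Evaluating each term at x = 0:
  Term 0 contributes 3 + 0 · 0 = 3
  Term 1 contributes -2 + 1 · 0 = -2
  Term 2 contributes 4 + 2 · 0 = 4
  Term 3 contributes 1 + 3 · 0 = 1
p(0) = ⊕ of these = min[3, -2, 4, 1] = -2.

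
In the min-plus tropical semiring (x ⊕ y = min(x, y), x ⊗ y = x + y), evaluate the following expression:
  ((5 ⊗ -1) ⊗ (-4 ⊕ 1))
((5 ⊗ -1) ⊗ (-4 ⊕ 1)) = 0

Expand innermost to outermost. Recall ⊕ takes the minimum of its arguments and ⊗ takes their sum. Working out the expression ((5 ⊗ -1) ⊗ (-4 ⊕ 1)) gives 0.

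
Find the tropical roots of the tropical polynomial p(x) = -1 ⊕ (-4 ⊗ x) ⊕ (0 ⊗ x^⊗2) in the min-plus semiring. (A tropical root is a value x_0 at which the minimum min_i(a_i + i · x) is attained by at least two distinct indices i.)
Roots: {-4, 3}

Each tropical root is a break point of the lower envelope of the lines y = a_i + i · x (there are 3 lines, with slopes 0, 1, ..., 2). Only the lines that attain the minimum somewhere contribute to roots; other lines are dominated. Here the surviving (envelope) indices are i = 2, i = 1, i = 0.
Intersections between consecutive envelope lines give the roots: for adjacent envelope indices i < j the intersection is x = (a_i − a_j) / (j − i). Reading off the sorted break points: {-4, 3}.
Verification: at each break x_0, at least two indices attain the minimum of min_i(a_i + i · x_0).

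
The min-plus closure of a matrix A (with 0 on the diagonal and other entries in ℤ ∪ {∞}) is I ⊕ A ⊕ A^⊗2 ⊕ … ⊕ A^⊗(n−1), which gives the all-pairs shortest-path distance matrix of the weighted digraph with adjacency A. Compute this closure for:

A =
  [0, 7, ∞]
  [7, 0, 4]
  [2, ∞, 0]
Closure =
  [0, 7, 11]
  [6, 0, 4]
  [2, 9, 0]

This is the Floyd-Warshall all-pairs shortest-path computation. For each intermediate vertex k = 0, 1, …, 2, update dist[i][j] ← min(dist[i][j], dist[i][k] + dist[k][j]). The final matrix gives, for each (i, j), the minimum total weight of any directed path from i to j (possibly empty when i = j).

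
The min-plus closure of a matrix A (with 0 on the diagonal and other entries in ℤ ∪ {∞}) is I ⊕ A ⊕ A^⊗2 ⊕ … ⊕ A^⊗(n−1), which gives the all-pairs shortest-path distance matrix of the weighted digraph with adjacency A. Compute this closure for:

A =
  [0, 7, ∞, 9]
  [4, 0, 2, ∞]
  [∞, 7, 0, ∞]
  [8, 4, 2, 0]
Closure =
  [0, 7, 9, 9]
  [4, 0, 2, 13]
  [11, 7, 0, 20]
  [8, 4, 2, 0]

This is the Floyd-Warshall all-pairs shortest-path computation. For each intermediate vertex k = 0, 1, …, 3, update dist[i][j] ← min(dist[i][j], dist[i][k] + dist[k][j]). The final matrix gives, for each (i, j), the minimum total weight of any directed path from i to j (possibly empty when i = j).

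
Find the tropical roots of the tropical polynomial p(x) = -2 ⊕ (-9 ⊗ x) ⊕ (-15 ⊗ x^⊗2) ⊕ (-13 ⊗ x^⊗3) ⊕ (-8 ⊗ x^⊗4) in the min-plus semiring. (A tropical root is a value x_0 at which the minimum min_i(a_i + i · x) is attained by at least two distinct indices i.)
Roots: {-5, -2, 6, 7}

Each tropical root is a break point of the lower envelope of the lines y = a_i + i · x (there are 5 lines, with slopes 0, 1, ..., 4). Only the lines that attain the minimum somewhere contribute to roots; other lines are dominated. Here the surviving (envelope) indices are i = 4, i = 3, i = 2, i = 1, i = 0.
Intersections between consecutive envelope lines give the roots: for adjacent envelope indices i < j the intersection is x = (a_i − a_j) / (j − i). Reading off the sorted break points: {-5, -2, 6, 7}.
Verification: at each break x_0, at least two indices attain the minimum of min_i(a_i + i · x_0).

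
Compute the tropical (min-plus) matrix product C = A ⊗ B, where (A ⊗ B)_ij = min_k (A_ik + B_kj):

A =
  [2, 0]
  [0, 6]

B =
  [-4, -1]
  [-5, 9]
A ⊗ B =
  [-5, 1]
  [-4, -1]

Apply the min-plus product entry-by-entry:
  C[0][0] = min over k of (A[0][0] + B[0][0] = 2 + -4 = -2, A[0][1] + B[1][0] = 0 + -5 = -5) = -5 (attained at k = 1)
  C[0][1] = min over k of (A[0][0] + B[0][1] = 2 + -1 = 1, A[0][1] + B[1][1] = 0 + 9 = 9) = 1 (attained at k = 0)
  C[1][0] = min over k of (A[1][0] + B[0][0] = 0 + -4 = -4, A[1][1] + B[1][0] = 6 + -5 = 1) = -4 (attained at k = 0)
  C[1][1] = min over k of (A[1][0] + B[0][1] = 0 + -1 = -1, A[1][1] + B[1][1] = 6 + 9 = 15) = -1 (attained at k = 0)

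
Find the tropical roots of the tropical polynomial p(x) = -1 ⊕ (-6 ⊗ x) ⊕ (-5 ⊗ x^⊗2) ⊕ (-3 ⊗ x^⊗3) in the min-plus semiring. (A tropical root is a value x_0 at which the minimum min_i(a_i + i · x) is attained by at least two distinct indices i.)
Roots: {-2, -1, 5}

Each tropical root is a break point of the lower envelope of the lines y = a_i + i · x (there are 4 lines, with slopes 0, 1, ..., 3). Only the lines that attain the minimum somewhere contribute to roots; other lines are dominated. Here the surviving (envelope) indices are i = 3, i = 2, i = 1, i = 0.
Intersections between consecutive envelope lines give the roots: for adjacent envelope indices i < j the intersection is x = (a_i − a_j) / (j − i). Reading off the sorted break points: {-2, -1, 5}.
Verification: at each break x_0, at least two indices attain the minimum of min_i(a_i + i · x_0).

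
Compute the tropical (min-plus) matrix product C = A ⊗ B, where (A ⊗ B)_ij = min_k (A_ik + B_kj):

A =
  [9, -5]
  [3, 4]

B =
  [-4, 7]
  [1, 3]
A ⊗ B =
  [-4, -2]
  [-1, 7]

Apply the min-plus product entry-by-entry:
  C[0][0] = min over k of (A[0][0] + B[0][0] = 9 + -4 = 5, A[0][1] + B[1][0] = -5 + 1 = -4) = -4 (attained at k = 1)
  C[0][1] = min over k of (A[0][0] + B[0][1] = 9 + 7 = 16, A[0][1] + B[1][1] = -5 + 3 = -2) = -2 (attained at k = 1)
  C[1][0] = min over k of (A[1][0] + B[0][0] = 3 + -4 = -1, A[1][1] + B[1][0] = 4 + 1 = 5) = -1 (attained at k = 0)
  C[1][1] = min over k of (A[1][0] + B[0][1] = 3 + 7 = 10, A[1][1] + B[1][1] = 4 + 3 = 7) = 7 (attained at k = 1)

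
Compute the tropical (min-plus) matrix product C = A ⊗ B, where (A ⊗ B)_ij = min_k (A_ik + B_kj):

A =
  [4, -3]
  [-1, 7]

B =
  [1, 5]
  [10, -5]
A ⊗ B =
  [5, -8]
  [0, 2]

Apply the min-plus product entry-by-entry:
  C[0][0] = min over k of (A[0][0] + B[0][0] = 4 + 1 = 5, A[0][1] + B[1][0] = -3 + 10 = 7) = 5 (attained at k = 0)
  C[0][1] = min over k of (A[0][0] + B[0][1] = 4 + 5 = 9, A[0][1] + B[1][1] = -3 + -5 = -8) = -8 (attained at k = 1)
  C[1][0] = min over k of (A[1][0] + B[0][0] = -1 + 1 = 0, A[1][1] + B[1][0] = 7 + 10 = 17) = 0 (attained at k = 0)
  C[1][1] = min over k of (A[1][0] + B[0][1] = -1 + 5 = 4, A[1][1] + B[1][1] = 7 + -5 = 2) = 2 (attained at k = 1)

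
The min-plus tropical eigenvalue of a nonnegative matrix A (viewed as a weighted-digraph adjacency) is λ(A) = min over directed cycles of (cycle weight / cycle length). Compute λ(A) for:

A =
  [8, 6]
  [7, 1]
λ(A) = 1

Enumerate directed cycles and compute their means (weight / length). Sample:
  cycle 0 → 0: weight = 8, length = 1, mean = 8/1 ≈ 8.000
  cycle 1 → 1: weight = 1, length = 1, mean = 1/1 ≈ 1.000
  cycle 0 → 1 → 0: weight = 13, length = 2, mean = 13/2 ≈ 6.500
  cycle 1 → 0 → 1: weight = 13, length = 2, mean = 13/2 ≈ 6.500
Minimum mean = 1.000, attained e.g. along the cycle 1 → 1 with weight 1 and length 1. So λ(A) = 1/1 = 1.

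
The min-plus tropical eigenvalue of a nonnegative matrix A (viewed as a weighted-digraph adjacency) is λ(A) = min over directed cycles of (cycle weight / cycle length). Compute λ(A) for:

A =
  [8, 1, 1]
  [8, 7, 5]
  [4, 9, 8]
λ(A) = 5/2

Enumerate directed cycles and compute their means (weight / length). Sample:
  cycle 0 → 0: weight = 8, length = 1, mean = 8/1 ≈ 8.000
  cycle 1 → 1: weight = 7, length = 1, mean = 7/1 ≈ 7.000
  cycle 2 → 2: weight = 8, length = 1, mean = 8/1 ≈ 8.000
  cycle 0 → 1 → 0: weight = 9, length = 2, mean = 9/2 ≈ 4.500
  cycle 0 → 2 → 0: weight = 5, length = 2, mean = 5/2 ≈ 2.500
  cycle 1 → 0 → 1: weight = 9, length = 2, mean = 9/2 ≈ 4.500
Minimum mean = 2.500, attained e.g. along the cycle 0 → 2 → 0 with weight 5 and length 2. So λ(A) = 5/2 = 5/2.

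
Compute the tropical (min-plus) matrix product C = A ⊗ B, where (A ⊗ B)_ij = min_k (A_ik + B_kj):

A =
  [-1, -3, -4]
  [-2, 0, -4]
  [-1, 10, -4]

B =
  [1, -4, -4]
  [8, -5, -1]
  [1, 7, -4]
A ⊗ B =
  [-3, -8, -8]
  [-3, -6, -8]
  [-3, -5, -8]

Apply the min-plus product entry-by-entry:
  C[0][0] = min over k of (A[0][0] + B[0][0] = -1 + 1 = 0, A[0][1] + B[1][0] = -3 + 8 = 5, A[0][2] + B[2][0] = -4 + 1 = -3) = -3 (attained at k = 2)
  C[0][1] = min over k of (A[0][0] + B[0][1] = -1 + -4 = -5, A[0][1] + B[1][1] = -3 + -5 = -8, A[0][2] + B[2][1] = -4 + 7 = 3) = -8 (attained at k = 1)
  C[0][2] = min over k of (A[0][0] + B[0][2] = -1 + -4 = -5, A[0][1] + B[1][2] = -3 + -1 = -4, A[0][2] + B[2][2] = -4 + -4 = -8) = -8 (attained at k = 2)
  C[1][0] = min over k of (A[1][0] + B[0][0] = -2 + 1 = -1, A[1][1] + B[1][0] = 0 + 8 = 8, A[1][2] + B[2][0] = -4 + 1 = -3) = -3 (attained at k = 2)
  C[1][1] = min over k of (A[1][0] + B[0][1] = -2 + -4 = -6, A[1][1] + B[1][1] = 0 + -5 = -5, A[1][2] + B[2][1] = -4 + 7 = 3) = -6 (attained at k = 0)
  C[1][2] = min over k of (A[1][0] + B[0][2] = -2 + -4 = -6, A[1][1] + B[1][2] = 0 + -1 = -1, A[1][2] + B[2][2] = -4 + -4 = -8) = -8 (attained at k = 2)
  C[2][0] = min over k of (A[2][0] + B[0][0] = -1 + 1 = 0, A[2][1] + B[1][0] = 10 + 8 = 18, A[2][2] + B[2][0] = -4 + 1 = -3) = -3 (attained at k = 2)
  C[2][1] = min over k of (A[2][0] + B[0][1] = -1 + -4 = -5, A[2][1] + B[1][1] = 10 + -5 = 5, A[2][2] + B[2][1] = -4 + 7 = 3) = -5 (attained at k = 0)
  C[2][2] = min over k of (A[2][0] + B[0][2] = -1 + -4 = -5, A[2][1] + B[1][2] = 10 + -1 = 9, A[2][2] + B[2][2] = -4 + -4 = -8) = -8 (attained at k = 2)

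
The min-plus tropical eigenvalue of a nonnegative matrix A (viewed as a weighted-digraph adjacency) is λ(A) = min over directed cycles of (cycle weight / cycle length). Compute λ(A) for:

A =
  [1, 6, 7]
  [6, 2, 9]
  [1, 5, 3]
λ(A) = 1

Enumerate directed cycles and compute their means (weight / length). Sample:
  cycle 0 → 0: weight = 1, length = 1, mean = 1/1 ≈ 1.000
  cycle 1 → 1: weight = 2, length = 1, mean = 2/1 ≈ 2.000
  cycle 2 → 2: weight = 3, length = 1, mean = 3/1 ≈ 3.000
  cycle 0 → 1 → 0: weight = 12, length = 2, mean = 12/2 ≈ 6.000
  cycle 0 → 2 → 0: weight = 8, length = 2, mean = 8/2 ≈ 4.000
  cycle 1 → 0 → 1: weight = 12, length = 2, mean = 12/2 ≈ 6.000
Minimum mean = 1.000, attained e.g. along the cycle 0 → 0 with weight 1 and length 1. So λ(A) = 1/1 = 1.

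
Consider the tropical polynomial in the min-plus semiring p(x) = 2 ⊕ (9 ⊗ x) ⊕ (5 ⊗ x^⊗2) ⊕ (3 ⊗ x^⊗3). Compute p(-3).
p(-3) = -6

A tropical monomial a ⊗ x^⊗i evaluates to a + i · x. Evaluating each term at x = -3:
  Term 0 contributes 2 + 0 · -3 = 2
  Term 1 contributes 9 + 1 · -3 = 6
  Term 2 contributes 5 + 2 · -3 = -1
  Term 3 contributes 3 + 3 · -3 = -6
p(-3) = ⊕ of these = min[2, 6, -1, -6] = -6.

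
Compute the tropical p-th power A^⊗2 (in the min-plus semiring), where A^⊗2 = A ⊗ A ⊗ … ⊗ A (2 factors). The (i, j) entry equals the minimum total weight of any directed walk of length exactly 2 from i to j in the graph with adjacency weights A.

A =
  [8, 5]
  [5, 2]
A^⊗2 =
  [10, 7]
  [7, 4]

Each entry (A^⊗2)_ij equals the minimum over all length-2 walks i = v_0 → v_1 → … → v_2 = j of Σ_t A[v_t][v_{t+1}]. For example, for (i, j) = (0, 1) we minimise over 2 possible intermediate vertex sequences; the minimum is 7, attained along the walk 0 → 1 → 1.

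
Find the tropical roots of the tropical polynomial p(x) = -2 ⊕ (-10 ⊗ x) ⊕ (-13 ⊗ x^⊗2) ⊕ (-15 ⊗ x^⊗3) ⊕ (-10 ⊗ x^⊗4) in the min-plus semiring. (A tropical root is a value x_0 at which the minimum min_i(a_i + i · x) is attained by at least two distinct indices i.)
Roots: {-5, 2, 3, 8}

Each tropical root is a break point of the lower envelope of the lines y = a_i + i · x (there are 5 lines, with slopes 0, 1, ..., 4). Only the lines that attain the minimum somewhere contribute to roots; other lines are dominated. Here the surviving (envelope) indices are i = 4, i = 3, i = 2, i = 1, i = 0.
Intersections between consecutive envelope lines give the roots: for adjacent envelope indices i < j the intersection is x = (a_i − a_j) / (j − i). Reading off the sorted break points: {-5, 2, 3, 8}.
Verification: at each break x_0, at least two indices attain the minimum of min_i(a_i + i · x_0).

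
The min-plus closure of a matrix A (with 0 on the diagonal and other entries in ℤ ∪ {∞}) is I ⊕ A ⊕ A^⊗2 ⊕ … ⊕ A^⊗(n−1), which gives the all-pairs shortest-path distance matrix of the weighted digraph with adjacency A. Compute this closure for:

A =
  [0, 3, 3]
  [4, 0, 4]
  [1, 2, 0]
Closure =
  [0, 3, 3]
  [4, 0, 4]
  [1, 2, 0]

This is the Floyd-Warshall all-pairs shortest-path computation. For each intermediate vertex k = 0, 1, …, 2, update dist[i][j] ← min(dist[i][j], dist[i][k] + dist[k][j]). The final matrix gives, for each (i, j), the minimum total weight of any directed path from i to j (possibly empty when i = j).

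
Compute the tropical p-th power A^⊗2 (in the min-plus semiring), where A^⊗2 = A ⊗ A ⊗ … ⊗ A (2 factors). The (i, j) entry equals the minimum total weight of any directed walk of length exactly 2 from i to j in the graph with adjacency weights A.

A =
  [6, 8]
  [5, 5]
A^⊗2 =
  [12, 13]
  [10, 10]

Each entry (A^⊗2)_ij equals the minimum over all length-2 walks i = v_0 → v_1 → … → v_2 = j of Σ_t A[v_t][v_{t+1}]. For example, for (i, j) = (0, 1) we minimise over 2 possible intermediate vertex sequences; the minimum is 13, attained along the walk 0 → 1 → 1.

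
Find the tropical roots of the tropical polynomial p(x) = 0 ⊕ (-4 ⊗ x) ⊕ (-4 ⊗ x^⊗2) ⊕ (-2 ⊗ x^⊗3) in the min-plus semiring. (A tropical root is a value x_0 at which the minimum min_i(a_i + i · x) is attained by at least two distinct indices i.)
Roots: {-2, 0, 4}

Each tropical root is a break point of the lower envelope of the lines y = a_i + i · x (there are 4 lines, with slopes 0, 1, ..., 3). Only the lines that attain the minimum somewhere contribute to roots; other lines are dominated. Here the surviving (envelope) indices are i = 3, i = 2, i = 1, i = 0.
Intersections between consecutive envelope lines give the roots: for adjacent envelope indices i < j the intersection is x = (a_i − a_j) / (j − i). Reading off the sorted break points: {-2, 0, 4}.
Verification: at each break x_0, at least two indices attain the minimum of min_i(a_i + i · x_0).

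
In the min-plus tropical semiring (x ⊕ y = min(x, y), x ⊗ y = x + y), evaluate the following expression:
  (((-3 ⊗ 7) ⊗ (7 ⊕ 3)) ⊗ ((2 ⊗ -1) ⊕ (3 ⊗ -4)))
(((-3 ⊗ 7) ⊗ (7 ⊕ 3)) ⊗ ((2 ⊗ -1) ⊕ (3 ⊗ -4))) = 6

Expand innermost to outermost. Recall ⊕ takes the minimum of its arguments and ⊗ takes their sum. Working out the expression (((-3 ⊗ 7) ⊗ (7 ⊕ 3)) ⊗ ((2 ⊗ -1) ⊕ (3 ⊗ -4))) gives 6.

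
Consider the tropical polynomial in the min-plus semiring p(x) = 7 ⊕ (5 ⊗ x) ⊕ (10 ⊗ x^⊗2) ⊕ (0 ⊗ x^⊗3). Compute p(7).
p(7) = 7

A tropical monomial a ⊗ x^⊗i evaluates to a + i · x. Evaluating each term at x = 7:
  Term 0 contributes 7 + 0 · 7 = 7
  Term 1 contributes 5 + 1 · 7 = 12
  Term 2 contributes 10 + 2 · 7 = 24
  Term 3 contributes 0 + 3 · 7 = 21
p(7) = ⊕ of these = min[7, 12, 24, 21] = 7.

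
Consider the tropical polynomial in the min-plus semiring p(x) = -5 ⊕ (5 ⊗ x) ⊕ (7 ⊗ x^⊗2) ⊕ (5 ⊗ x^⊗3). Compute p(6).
p(6) = -5

A tropical monomial a ⊗ x^⊗i evaluates to a + i · x. Evaluating each term at x = 6:
  Term 0 contributes -5 + 0 · 6 = -5
  Term 1 contributes 5 + 1 · 6 = 11
  Term 2 contributes 7 + 2 · 6 = 19
  Term 3 contributes 5 + 3 · 6 = 23
p(6) = ⊕ of these = min[-5, 11, 19, 23] = -5.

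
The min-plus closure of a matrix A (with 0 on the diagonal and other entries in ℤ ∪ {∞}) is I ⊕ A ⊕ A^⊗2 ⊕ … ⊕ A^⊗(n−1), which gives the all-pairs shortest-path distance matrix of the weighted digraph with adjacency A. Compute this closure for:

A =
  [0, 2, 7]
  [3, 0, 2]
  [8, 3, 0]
Closure =
  [0, 2, 4]
  [3, 0, 2]
  [6, 3, 0]

This is the Floyd-Warshall all-pairs shortest-path computation. For each intermediate vertex k = 0, 1, …, 2, update dist[i][j] ← min(dist[i][j], dist[i][k] + dist[k][j]). The final matrix gives, for each (i, j), the minimum total weight of any directed path from i to j (possibly empty when i = j).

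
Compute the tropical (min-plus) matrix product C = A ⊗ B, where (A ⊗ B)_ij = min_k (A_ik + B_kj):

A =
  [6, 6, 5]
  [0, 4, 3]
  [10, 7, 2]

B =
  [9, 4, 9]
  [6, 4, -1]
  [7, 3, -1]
A ⊗ B =
  [12, 8, 4]
  [9, 4, 2]
  [9, 5, 1]

Apply the min-plus product entry-by-entry:
  C[0][0] = min over k of (A[0][0] + B[0][0] = 6 + 9 = 15, A[0][1] + B[1][0] = 6 + 6 = 12, A[0][2] + B[2][0] = 5 + 7 = 12) = 12 (attained at k = 1)
  C[0][1] = min over k of (A[0][0] + B[0][1] = 6 + 4 = 10, A[0][1] + B[1][1] = 6 + 4 = 10, A[0][2] + B[2][1] = 5 + 3 = 8) = 8 (attained at k = 2)
  C[0][2] = min over k of (A[0][0] + B[0][2] = 6 + 9 = 15, A[0][1] + B[1][2] = 6 + -1 = 5, A[0][2] + B[2][2] = 5 + -1 = 4) = 4 (attained at k = 2)
  C[1][0] = min over k of (A[1][0] + B[0][0] = 0 + 9 = 9, A[1][1] + B[1][0] = 4 + 6 = 10, A[1][2] + B[2][0] = 3 + 7 = 10) = 9 (attained at k = 0)
  C[1][1] = min over k of (A[1][0] + B[0][1] = 0 + 4 = 4, A[1][1] + B[1][1] = 4 + 4 = 8, A[1][2] + B[2][1] = 3 + 3 = 6) = 4 (attained at k = 0)
  C[1][2] = min over k of (A[1][0] + B[0][2] = 0 + 9 = 9, A[1][1] + B[1][2] = 4 + -1 = 3, A[1][2] + B[2][2] = 3 + -1 = 2) = 2 (attained at k = 2)
  C[2][0] = min over k of (A[2][0] + B[0][0] = 10 + 9 = 19, A[2][1] + B[1][0] = 7 + 6 = 13, A[2][2] + B[2][0] = 2 + 7 = 9) = 9 (attained at k = 2)
  C[2][1] = min over k of (A[2][0] + B[0][1] = 10 + 4 = 14, A[2][1] + B[1][1] = 7 + 4 = 11, A[2][2] + B[2][1] = 2 + 3 = 5) = 5 (attained at k = 2)
  C[2][2] = min over k of (A[2][0] + B[0][2] = 10 + 9 = 19, A[2][1] + B[1][2] = 7 + -1 = 6, A[2][2] + B[2][2] = 2 + -1 = 1) = 1 (attained at k = 2)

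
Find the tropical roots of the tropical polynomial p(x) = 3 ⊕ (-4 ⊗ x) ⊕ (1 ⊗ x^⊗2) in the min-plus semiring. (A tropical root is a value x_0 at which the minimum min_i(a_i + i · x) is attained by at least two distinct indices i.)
Roots: {-5, 7}

Each tropical root is a break point of the lower envelope of the lines y = a_i + i · x (there are 3 lines, with slopes 0, 1, ..., 2). Only the lines that attain the minimum somewhere contribute to roots; other lines are dominated. Here the surviving (envelope) indices are i = 2, i = 1, i = 0.
Intersections between consecutive envelope lines give the roots: for adjacent envelope indices i < j the intersection is x = (a_i − a_j) / (j − i). Reading off the sorted break points: {-5, 7}.
Verification: at each break x_0, at least two indices attain the minimum of min_i(a_i + i · x_0).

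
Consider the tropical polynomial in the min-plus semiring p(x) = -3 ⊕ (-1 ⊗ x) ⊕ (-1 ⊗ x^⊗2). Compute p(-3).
p(-3) = -7

A tropical monomial a ⊗ x^⊗i evaluates to a + i · x. Evaluating each term at x = -3:
  Term 0 contributes -3 + 0 · -3 = -3
  Term 1 contributes -1 + 1 · -3 = -4
  Term 2 contributes -1 + 2 · -3 = -7
p(-3) = ⊕ of these = min[-3, -4, -7] = -7.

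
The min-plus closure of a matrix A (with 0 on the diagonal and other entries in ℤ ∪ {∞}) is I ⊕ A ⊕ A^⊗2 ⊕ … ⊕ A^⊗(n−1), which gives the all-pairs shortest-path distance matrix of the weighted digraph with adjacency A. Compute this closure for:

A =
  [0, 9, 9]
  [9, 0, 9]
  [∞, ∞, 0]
Closure =
  [0, 9, 9]
  [9, 0, 9]
  [∞, ∞, 0]

This is the Floyd-Warshall all-pairs shortest-path computation. For each intermediate vertex k = 0, 1, …, 2, update dist[i][j] ← min(dist[i][j], dist[i][k] + dist[k][j]). The final matrix gives, for each (i, j), the minimum total weight of any directed path from i to j (possibly empty when i = j).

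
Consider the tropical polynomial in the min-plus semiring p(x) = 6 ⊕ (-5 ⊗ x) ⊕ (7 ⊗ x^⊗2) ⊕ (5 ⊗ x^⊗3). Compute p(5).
p(5) = 0

A tropical monomial a ⊗ x^⊗i evaluates to a + i · x. Evaluating each term at x = 5:
  Term 0 contributes 6 + 0 · 5 = 6
  Term 1 contributes -5 + 1 · 5 = 0
  Term 2 contributes 7 + 2 · 5 = 17
  Term 3 contributes 5 + 3 · 5 = 20
p(5) = ⊕ of these = min[6, 0, 17, 20] = 0.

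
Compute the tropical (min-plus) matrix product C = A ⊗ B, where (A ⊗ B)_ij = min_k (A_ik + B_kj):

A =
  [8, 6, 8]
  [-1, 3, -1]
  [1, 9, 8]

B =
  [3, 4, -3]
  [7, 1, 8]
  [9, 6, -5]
A ⊗ B =
  [11, 7, 3]
  [2, 3, -6]
  [4, 5, -2]

Apply the min-plus product entry-by-entry:
  C[0][0] = min over k of (A[0][0] + B[0][0] = 8 + 3 = 11, A[0][1] + B[1][0] = 6 + 7 = 13, A[0][2] + B[2][0] = 8 + 9 = 17) = 11 (attained at k = 0)
  C[0][1] = min over k of (A[0][0] + B[0][1] = 8 + 4 = 12, A[0][1] + B[1][1] = 6 + 1 = 7, A[0][2] + B[2][1] = 8 + 6 = 14) = 7 (attained at k = 1)
  C[0][2] = min over k of (A[0][0] + B[0][2] = 8 + -3 = 5, A[0][1] + B[1][2] = 6 + 8 = 14, A[0][2] + B[2][2] = 8 + -5 = 3) = 3 (attained at k = 2)
  C[1][0] = min over k of (A[1][0] + B[0][0] = -1 + 3 = 2, A[1][1] + B[1][0] = 3 + 7 = 10, A[1][2] + B[2][0] = -1 + 9 = 8) = 2 (attained at k = 0)
  C[1][1] = min over k of (A[1][0] + B[0][1] = -1 + 4 = 3, A[1][1] + B[1][1] = 3 + 1 = 4, A[1][2] + B[2][1] = -1 + 6 = 5) = 3 (attained at k = 0)
  C[1][2] = min over k of (A[1][0] + B[0][2] = -1 + -3 = -4, A[1][1] + B[1][2] = 3 + 8 = 11, A[1][2] + B[2][2] = -1 + -5 = -6) = -6 (attained at k = 2)
  C[2][0] = min over k of (A[2][0] + B[0][0] = 1 + 3 = 4, A[2][1] + B[1][0] = 9 + 7 = 16, A[2][2] + B[2][0] = 8 + 9 = 17) = 4 (attained at k = 0)
  C[2][1] = min over k of (A[2][0] + B[0][1] = 1 + 4 = 5, A[2][1] + B[1][1] = 9 + 1 = 10, A[2][2] + B[2][1] = 8 + 6 = 14) = 5 (attained at k = 0)
  C[2][2] = min over k of (A[2][0] + B[0][2] = 1 + -3 = -2, A[2][1] + B[1][2] = 9 + 8 = 17, A[2][2] + B[2][2] = 8 + -5 = 3) = -2 (attained at k = 0)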